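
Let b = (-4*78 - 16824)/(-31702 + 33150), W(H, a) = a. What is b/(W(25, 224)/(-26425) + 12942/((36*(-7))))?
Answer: 37734900/163785271 ≈ 0.23039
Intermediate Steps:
b = -2142/181 (b = (-312 - 16824)/1448 = -17136*1/1448 = -2142/181 ≈ -11.834)
b/(W(25, 224)/(-26425) + 12942/((36*(-7)))) = -2142/(181*(224/(-26425) + 12942/((36*(-7))))) = -2142/(181*(224*(-1/26425) + 12942/(-252))) = -2142/(181*(-32/3775 + 12942*(-1/252))) = -2142/(181*(-32/3775 - 719/14)) = -2142/(181*(-2714673/52850)) = -2142/181*(-52850/2714673) = 37734900/163785271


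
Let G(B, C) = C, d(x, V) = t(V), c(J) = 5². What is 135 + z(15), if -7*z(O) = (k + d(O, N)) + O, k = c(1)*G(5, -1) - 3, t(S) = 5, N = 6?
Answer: 953/7 ≈ 136.14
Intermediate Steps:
c(J) = 25
d(x, V) = 5
k = -28 (k = 25*(-1) - 3 = -25 - 3 = -28)
z(O) = 23/7 - O/7 (z(O) = -((-28 + 5) + O)/7 = -(-23 + O)/7 = 23/7 - O/7)
135 + z(15) = 135 + (23/7 - ⅐*15) = 135 + (23/7 - 15/7) = 135 + 8/7 = 953/7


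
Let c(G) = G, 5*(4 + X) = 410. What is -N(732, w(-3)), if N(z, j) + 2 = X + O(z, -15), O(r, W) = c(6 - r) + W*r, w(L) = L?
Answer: 11630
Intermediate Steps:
X = 78 (X = -4 + (⅕)*410 = -4 + 82 = 78)
O(r, W) = 6 - r + W*r (O(r, W) = (6 - r) + W*r = 6 - r + W*r)
N(z, j) = 82 - 16*z (N(z, j) = -2 + (78 + (6 - z - 15*z)) = -2 + (78 + (6 - 16*z)) = -2 + (84 - 16*z) = 82 - 16*z)
-N(732, w(-3)) = -(82 - 16*732) = -(82 - 11712) = -1*(-11630) = 11630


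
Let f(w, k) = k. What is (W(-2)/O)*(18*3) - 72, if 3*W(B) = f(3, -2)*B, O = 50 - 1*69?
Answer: -1440/19 ≈ -75.789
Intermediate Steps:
O = -19 (O = 50 - 69 = -19)
W(B) = -2*B/3 (W(B) = (-2*B)/3 = -2*B/3)
(W(-2)/O)*(18*3) - 72 = (-⅔*(-2)/(-19))*(18*3) - 72 = ((4/3)*(-1/19))*54 - 72 = -4/57*54 - 72 = -72/19 - 72 = -1440/19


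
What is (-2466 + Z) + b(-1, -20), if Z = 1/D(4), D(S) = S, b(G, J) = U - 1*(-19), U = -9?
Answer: -9823/4 ≈ -2455.8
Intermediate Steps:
b(G, J) = 10 (b(G, J) = -9 - 1*(-19) = -9 + 19 = 10)
Z = ¼ (Z = 1/4 = ¼ ≈ 0.25000)
(-2466 + Z) + b(-1, -20) = (-2466 + ¼) + 10 = -9863/4 + 10 = -9823/4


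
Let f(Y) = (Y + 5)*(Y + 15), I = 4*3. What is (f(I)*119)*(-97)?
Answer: -5298237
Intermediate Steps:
I = 12
f(Y) = (5 + Y)*(15 + Y)
(f(I)*119)*(-97) = ((75 + 12**2 + 20*12)*119)*(-97) = ((75 + 144 + 240)*119)*(-97) = (459*119)*(-97) = 54621*(-97) = -5298237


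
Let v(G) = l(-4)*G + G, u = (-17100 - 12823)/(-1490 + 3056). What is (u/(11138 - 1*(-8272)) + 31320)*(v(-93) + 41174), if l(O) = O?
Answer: 39463445410239481/30396060 ≈ 1.2983e+9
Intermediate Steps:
u = -29923/1566 ≈ -19.108
v(G) = -3*G (v(G) = -4*G + G = -3*G)
(u/(11138 - 1*(-8272)) + 31320)*(v(-93) + 41174) = (-29923/(1566*(11138 - 1*(-8272))) + 31320)*(-3*(-93) + 41174) = (-29923/(1566*(11138 + 8272)) + 31320)*(279 + 41174) = (-29923/1566/19410 + 31320)*41453 = (-29923/1566*1/19410 + 31320)*41453 = (-29923/30396060 + 31320)*41453 = (952004569277/30396060)*41453 = 39463445410239481/30396060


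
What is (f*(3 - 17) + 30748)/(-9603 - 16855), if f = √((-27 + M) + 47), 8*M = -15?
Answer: -15374/13229 + 7*√290/52916 ≈ -1.1599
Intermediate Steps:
M = -15/8 (M = (⅛)*(-15) = -15/8 ≈ -1.8750)
f = √290/4 (f = √((-27 - 15/8) + 47) = √(-231/8 + 47) = √(145/8) = √290/4 ≈ 4.2573)
(f*(3 - 17) + 30748)/(-9603 - 16855) = ((√290/4)*(3 - 17) + 30748)/(-9603 - 16855) = ((√290/4)*(-14) + 30748)/(-26458) = (-7*√290/2 + 30748)*(-1/26458) = (30748 - 7*√290/2)*(-1/26458) = -15374/13229 + 7*√290/52916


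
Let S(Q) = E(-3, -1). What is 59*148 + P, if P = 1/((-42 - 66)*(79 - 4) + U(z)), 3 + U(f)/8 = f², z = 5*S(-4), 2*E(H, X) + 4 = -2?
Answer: 55221167/6324 ≈ 8732.0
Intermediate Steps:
E(H, X) = -3 (E(H, X) = -2 + (½)*(-2) = -2 - 1 = -3)
S(Q) = -3
z = -15 (z = 5*(-3) = -15)
U(f) = -24 + 8*f²
P = -1/6324 (P = 1/((-42 - 66)*(79 - 4) + (-24 + 8*(-15)²)) = 1/(-108*75 + (-24 + 8*225)) = 1/(-8100 + (-24 + 1800)) = 1/(-8100 + 1776) = 1/(-6324) = -1/6324 ≈ -0.00015813)
59*148 + P = 59*148 - 1/6324 = 8732 - 1/6324 = 55221167/6324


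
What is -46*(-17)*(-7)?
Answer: -5474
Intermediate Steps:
-46*(-17)*(-7) = 782*(-7) = -5474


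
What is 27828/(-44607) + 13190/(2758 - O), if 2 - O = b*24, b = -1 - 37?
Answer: 89508583/13709218 ≈ 6.5291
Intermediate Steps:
b = -38
O = 914 (O = 2 - (-38)*24 = 2 - 1*(-912) = 2 + 912 = 914)
27828/(-44607) + 13190/(2758 - O) = 27828/(-44607) + 13190/(2758 - 1*914) = 27828*(-1/44607) + 13190/(2758 - 914) = -9276/14869 + 13190/1844 = -9276/14869 + 13190*(1/1844) = -9276/14869 + 6595/922 = 89508583/13709218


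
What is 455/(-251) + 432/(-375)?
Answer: -93019/31375 ≈ -2.9647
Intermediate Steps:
455/(-251) + 432/(-375) = 455*(-1/251) + 432*(-1/375) = -455/251 - 144/125 = -93019/31375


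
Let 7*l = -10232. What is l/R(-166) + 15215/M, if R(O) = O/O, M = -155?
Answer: -338493/217 ≈ -1559.9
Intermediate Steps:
l = -10232/7 (l = (⅐)*(-10232) = -10232/7 ≈ -1461.7)
R(O) = 1
l/R(-166) + 15215/M = -10232/7/1 + 15215/(-155) = -10232/7*1 + 15215*(-1/155) = -10232/7 - 3043/31 = -338493/217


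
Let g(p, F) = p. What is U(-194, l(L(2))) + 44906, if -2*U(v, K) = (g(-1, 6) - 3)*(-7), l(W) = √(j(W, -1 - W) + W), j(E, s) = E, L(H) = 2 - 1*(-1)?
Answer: 44892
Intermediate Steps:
L(H) = 3 (L(H) = 2 + 1 = 3)
l(W) = √2*√W (l(W) = √(W + W) = √(2*W) = √2*√W)
U(v, K) = -14 (U(v, K) = -(-1 - 3)*(-7)/2 = -(-2)*(-7) = -½*28 = -14)
U(-194, l(L(2))) + 44906 = -14 + 44906 = 44892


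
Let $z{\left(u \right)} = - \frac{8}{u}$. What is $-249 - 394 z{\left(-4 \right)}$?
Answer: $-1037$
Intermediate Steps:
$-249 - 394 z{\left(-4 \right)} = -249 - 394 \left(- \frac{8}{-4}\right) = -249 - 394 \left(\left(-8\right) \left(- \frac{1}{4}\right)\right) = -249 - 788 = -1037$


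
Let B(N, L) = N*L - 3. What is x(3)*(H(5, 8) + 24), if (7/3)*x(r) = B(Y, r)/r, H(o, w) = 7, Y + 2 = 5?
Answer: 186/7 ≈ 26.571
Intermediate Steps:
Y = 3 (Y = -2 + 5 = 3)
B(N, L) = -3 + L*N (B(N, L) = L*N - 3 = -3 + L*N)
x(r) = 3*(-3 + 3*r)/(7*r) (x(r) = 3*((-3 + r*3)/r)/7 = 3*((-3 + 3*r)/r)/7 = 3*(-3 + 3*r)/(7*r))
x(3)*(H(5, 8) + 24) = ((9/7)*(-1 + 3)/3)*(7 + 24) = ((9/7)*(⅓)*2)*31 = (6/7)*31 = 186/7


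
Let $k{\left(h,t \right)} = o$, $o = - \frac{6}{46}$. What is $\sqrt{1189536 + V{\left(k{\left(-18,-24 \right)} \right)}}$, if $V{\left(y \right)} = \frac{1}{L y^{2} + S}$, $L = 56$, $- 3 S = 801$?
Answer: $\frac{5 \sqrt{942467757810357}}{140739} \approx 1090.7$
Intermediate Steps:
$o = - \frac{3}{23}$ ($o = \left(-6\right) \frac{1}{46} = - \frac{3}{23} \approx -0.13043$)
$k{\left(h,t \right)} = - \frac{3}{23}$
$S = -267$ ($S = \left(- \frac{1}{3}\right) 801 = -267$)
$V{\left(y \right)} = \frac{1}{-267 + 56 y^{2}}$ ($V{\left(y \right)} = \frac{1}{56 y^{2} - 267} = \frac{1}{-267 + 56 y^{2}}$)
$\sqrt{1189536 + V{\left(k{\left(-18,-24 \right)} \right)}} = \sqrt{1189536 + \frac{1}{-267 + 56 \left(- \frac{3}{23}\right)^{2}}} = \sqrt{1189536 + \frac{1}{-267 + 56 \cdot \frac{9}{529}}} = \sqrt{1189536 + \frac{1}{-267 + \frac{504}{529}}} = \sqrt{1189536 + \frac{1}{- \frac{140739}{529}}} = \sqrt{1189536 - \frac{529}{140739}} = \sqrt{\frac{167414106575}{140739}} = \frac{5 \sqrt{942467757810357}}{140739}$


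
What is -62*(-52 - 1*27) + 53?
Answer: 4951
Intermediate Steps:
-62*(-52 - 1*27) + 53 = -62*(-52 - 27) + 53 = -62*(-79) + 53 = 4898 + 53 = 4951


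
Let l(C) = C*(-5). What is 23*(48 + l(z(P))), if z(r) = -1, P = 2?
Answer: 1219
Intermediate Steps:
l(C) = -5*C
23*(48 + l(z(P))) = 23*(48 - 5*(-1)) = 23*(48 + 5) = 23*53 = 1219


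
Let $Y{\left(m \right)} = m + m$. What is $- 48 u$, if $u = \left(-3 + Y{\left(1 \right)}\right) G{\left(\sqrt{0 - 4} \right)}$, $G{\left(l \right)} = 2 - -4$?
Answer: $288$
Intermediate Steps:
$G{\left(l \right)} = 6$ ($G{\left(l \right)} = 2 + 4 = 6$)
$Y{\left(m \right)} = 2 m$
$u = -6$ ($u = \left(-3 + 2 \cdot 1\right) 6 = \left(-3 + 2\right) 6 = \left(-1\right) 6 = -6$)
$- 48 u = \left(-48\right) \left(-6\right) = 288$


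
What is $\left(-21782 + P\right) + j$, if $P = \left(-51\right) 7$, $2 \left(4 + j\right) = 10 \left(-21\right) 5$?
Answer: $-22668$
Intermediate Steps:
$j = -529$ ($j = -4 + \frac{10 \left(-21\right) 5}{2} = -4 + \frac{\left(-210\right) 5}{2} = -4 + \frac{1}{2} \left(-1050\right) = -4 - 525 = -529$)
$P = -357$
$\left(-21782 + P\right) + j = \left(-21782 - 357\right) - 529 = -22139 - 529 = -22668$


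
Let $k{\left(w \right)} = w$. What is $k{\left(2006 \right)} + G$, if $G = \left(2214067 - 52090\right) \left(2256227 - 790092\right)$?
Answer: $3169750150901$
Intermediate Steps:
$G = 3169750148895$ ($G = 2161977 \cdot 1466135 = 3169750148895$)
$k{\left(2006 \right)} + G = 2006 + 3169750148895 = 3169750150901$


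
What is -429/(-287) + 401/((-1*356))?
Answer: 37637/102172 ≈ 0.36837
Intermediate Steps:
-429/(-287) + 401/((-1*356)) = -429*(-1/287) + 401/(-356) = 429/287 + 401*(-1/356) = 429/287 - 401/356 = 37637/102172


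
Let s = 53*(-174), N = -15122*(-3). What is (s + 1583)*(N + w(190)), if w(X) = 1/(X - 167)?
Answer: -7970677741/23 ≈ -3.4655e+8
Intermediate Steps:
w(X) = 1/(-167 + X)
N = 45366
s = -9222
(s + 1583)*(N + w(190)) = (-9222 + 1583)*(45366 + 1/(-167 + 190)) = -7639*(45366 + 1/23) = -7639*1043419/23 = -7970677741/23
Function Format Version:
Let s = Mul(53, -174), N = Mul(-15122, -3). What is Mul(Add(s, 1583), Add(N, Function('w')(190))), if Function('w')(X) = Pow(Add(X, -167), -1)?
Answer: Rational(-7970677741, 23) ≈ -3.4655e+8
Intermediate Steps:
Function('w')(X) = Pow(Add(-167, X), -1)
N = 45366
s = -9222
Mul(Add(s, 1583), Add(N, Function('w')(190))) = Mul(Add(-9222, 1583), Add(45366, Pow(Add(-167, 190), -1))) = Mul(-7639, Add(45366, Pow(23, -1))) = Mul(-7639, Add(45366, Rational(1, 23))) = Mul(-7639, Rational(1043419, 23)) = Rational(-7970677741, 23)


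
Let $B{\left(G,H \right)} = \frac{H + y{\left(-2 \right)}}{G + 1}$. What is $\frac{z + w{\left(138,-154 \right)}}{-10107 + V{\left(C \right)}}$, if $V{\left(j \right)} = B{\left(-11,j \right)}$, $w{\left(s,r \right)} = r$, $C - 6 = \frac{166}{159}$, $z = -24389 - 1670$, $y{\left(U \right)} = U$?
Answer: $\frac{20839335}{8035466} \approx 2.5934$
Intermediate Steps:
$z = -26059$ ($z = -24389 - 1670 = -26059$)
$C = \frac{1120}{159}$ ($C = 6 + \frac{166}{159} = \frac{1120}{159} \approx 7.044$)
$B{\left(G,H \right)} = \frac{-2 + H}{1 + G}$ ($B{\left(G,H \right)} = \frac{H - 2}{G + 1} = \frac{-2 + H}{1 + G}$)
$V{\left(j \right)} = \frac{1}{5} - \frac{j}{10}$ ($V{\left(j \right)} = \frac{-2 + j}{1 - 11} = \frac{-2 + j}{-10} = - \frac{-2 + j}{10} = \frac{1}{5} - \frac{j}{10}$)
$\frac{z + w{\left(138,-154 \right)}}{-10107 + V{\left(C \right)}} = \frac{-26059 - 154}{-10107 + \left(\frac{1}{5} - \frac{112}{159}\right)} = - \frac{26213}{-10107 + \left(\frac{1}{5} - \frac{112}{159}\right)} = - \frac{26213}{-10107 - \frac{401}{795}} = - \frac{26213}{- \frac{8035466}{795}} = \left(-26213\right) \left(- \frac{795}{8035466}\right) = \frac{20839335}{8035466}$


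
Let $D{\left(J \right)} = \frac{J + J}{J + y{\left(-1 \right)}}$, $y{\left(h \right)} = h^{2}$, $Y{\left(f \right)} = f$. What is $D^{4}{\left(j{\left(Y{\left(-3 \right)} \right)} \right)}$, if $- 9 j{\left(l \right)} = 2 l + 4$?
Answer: $\frac{256}{14641} \approx 0.017485$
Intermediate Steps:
$j{\left(l \right)} = - \frac{4}{9} - \frac{2 l}{9}$ ($j{\left(l \right)} = - \frac{2 l + 4}{9} = - \frac{4 + 2 l}{9} = - \frac{4}{9} - \frac{2 l}{9}$)
$D{\left(J \right)} = \frac{2 J}{1 + J}$ ($D{\left(J \right)} = \frac{J + J}{J + \left(-1\right)^{2}} = \frac{2 J}{J + 1} = \frac{2 J}{1 + J}$)
$D^{4}{\left(j{\left(Y{\left(-3 \right)} \right)} \right)} = \left(\frac{2 \left(- \frac{4}{9} - - \frac{2}{3}\right)}{1 - - \frac{2}{9}}\right)^{4} = \left(\frac{2 \left(- \frac{4}{9} + \frac{2}{3}\right)}{1 + \left(- \frac{4}{9} + \frac{2}{3}\right)}\right)^{4} = \left(2 \cdot \frac{2}{9} \frac{1}{1 + \frac{2}{9}}\right)^{4} = \left(2 \cdot \frac{2}{9} \frac{1}{\frac{11}{9}}\right)^{4} = \left(2 \cdot \frac{2}{9} \cdot \frac{9}{11}\right)^{4} = \left(\frac{4}{11}\right)^{4} = \frac{256}{14641}$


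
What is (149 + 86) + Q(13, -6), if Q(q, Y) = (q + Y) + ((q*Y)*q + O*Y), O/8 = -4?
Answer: -580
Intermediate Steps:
O = -32 (O = 8*(-4) = -32)
Q(q, Y) = q - 31*Y + Y*q**2 (Q(q, Y) = (q + Y) + ((q*Y)*q - 32*Y) = (Y + q) + ((Y*q)*q - 32*Y) = (Y + q) + (Y*q**2 - 32*Y) = (Y + q) + (-32*Y + Y*q**2) = q - 31*Y + Y*q**2)
(149 + 86) + Q(13, -6) = (149 + 86) + (13 - 31*(-6) - 6*13**2) = 235 + (13 + 186 - 6*169) = 235 + (13 + 186 - 1014) = 235 - 815 = -580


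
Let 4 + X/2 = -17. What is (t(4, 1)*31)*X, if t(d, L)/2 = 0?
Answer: 0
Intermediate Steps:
X = -42 (X = -8 + 2*(-17) = -8 - 34 = -42)
t(d, L) = 0 (t(d, L) = 2*0 = 0)
(t(4, 1)*31)*X = (0*31)*(-42) = 0*(-42) = 0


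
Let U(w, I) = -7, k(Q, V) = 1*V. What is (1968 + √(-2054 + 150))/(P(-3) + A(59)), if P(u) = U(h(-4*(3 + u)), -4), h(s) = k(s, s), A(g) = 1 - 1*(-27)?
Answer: 656/7 + 4*I*√119/21 ≈ 93.714 + 2.0779*I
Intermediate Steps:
k(Q, V) = V
A(g) = 28 (A(g) = 1 + 27 = 28)
h(s) = s
P(u) = -7
(1968 + √(-2054 + 150))/(P(-3) + A(59)) = (1968 + √(-2054 + 150))/(-7 + 28) = (1968 + √(-1904))/21 = (1968 + 4*I*√119)*(1/21) = 656/7 + 4*I*√119/21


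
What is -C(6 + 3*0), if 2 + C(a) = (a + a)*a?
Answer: -70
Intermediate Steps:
C(a) = -2 + 2*a**2 (C(a) = -2 + (a + a)*a = -2 + (2*a)*a = -2 + 2*a**2)
-C(6 + 3*0) = -(-2 + 2*(6 + 3*0)**2) = -(-2 + 2*(6 + 0)**2) = -(-2 + 2*6**2) = -(-2 + 2*36) = -(-2 + 72) = -1*70 = -70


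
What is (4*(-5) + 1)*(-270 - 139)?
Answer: 7771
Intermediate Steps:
(4*(-5) + 1)*(-270 - 139) = (-20 + 1)*(-409) = -19*(-409) = 7771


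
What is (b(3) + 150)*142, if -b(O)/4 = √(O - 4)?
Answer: 21300 - 568*I ≈ 21300.0 - 568.0*I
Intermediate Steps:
b(O) = -4*√(-4 + O) (b(O) = -4*√(O - 4) = -4*√(-4 + O))
(b(3) + 150)*142 = (-4*√(-4 + 3) + 150)*142 = (-4*I + 150)*142 = (150 - 4*I)*142 = 21300 - 568*I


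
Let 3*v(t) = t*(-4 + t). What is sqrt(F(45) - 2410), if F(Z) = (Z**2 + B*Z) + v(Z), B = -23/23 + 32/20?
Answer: sqrt(257) ≈ 16.031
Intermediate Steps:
v(t) = t*(-4 + t)/3 (v(t) = (t*(-4 + t))/3 = t*(-4 + t)/3)
B = 3/5 (B = -23*1/23 + 32*(1/20) = -1 + 8/5 = 3/5 ≈ 0.60000)
F(Z) = Z**2 + 3*Z/5 + Z*(-4 + Z)/3 (F(Z) = (Z**2 + 3*Z/5) + Z*(-4 + Z)/3 = Z**2 + 3*Z/5 + Z*(-4 + Z)/3)
sqrt(F(45) - 2410) = sqrt((1/15)*45*(-11 + 20*45) - 2410) = sqrt((1/15)*45*(-11 + 900) - 2410) = sqrt((1/15)*45*889 - 2410) = sqrt(2667 - 2410) = sqrt(257)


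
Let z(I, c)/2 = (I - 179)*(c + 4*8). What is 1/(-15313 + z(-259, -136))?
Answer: 1/75791 ≈ 1.3194e-5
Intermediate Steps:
z(I, c) = 2*(-179 + I)*(32 + c) (z(I, c) = 2*((I - 179)*(c + 4*8)) = 2*((-179 + I)*(c + 32)) = 2*((-179 + I)*(32 + c)) = 2*(-179 + I)*(32 + c))
1/(-15313 + z(-259, -136)) = 1/(-15313 + (-11456 - 358*(-136) + 64*(-259) + 2*(-259)*(-136))) = 1/(-15313 + (-11456 + 48688 - 16576 + 70448)) = 1/(-15313 + 91104) = 1/75791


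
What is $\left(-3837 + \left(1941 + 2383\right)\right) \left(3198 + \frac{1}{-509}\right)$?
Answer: $\frac{792729347}{509} \approx 1.5574 \cdot 10^{6}$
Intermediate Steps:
$\left(-3837 + \left(1941 + 2383\right)\right) \left(3198 + \frac{1}{-509}\right) = \left(-3837 + 4324\right) \left(3198 - \frac{1}{509}\right) = 487 \cdot \frac{1627781}{509} = \frac{792729347}{509}$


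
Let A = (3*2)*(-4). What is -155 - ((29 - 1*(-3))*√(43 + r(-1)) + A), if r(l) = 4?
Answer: -131 - 32*√47 ≈ -350.38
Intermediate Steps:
A = -24 (A = 6*(-4) = -24)
-155 - ((29 - 1*(-3))*√(43 + r(-1)) + A) = -155 - ((29 - 1*(-3))*√(43 + 4) - 24) = -155 - ((29 + 3)*√47 - 24) = -155 - (32*√47 - 24) = -155 - (-24 + 32*√47) = -155 + (24 - 32*√47) = -131 - 32*√47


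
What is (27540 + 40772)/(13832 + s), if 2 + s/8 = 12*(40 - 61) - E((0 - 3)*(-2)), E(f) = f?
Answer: 8539/1469 ≈ 5.8128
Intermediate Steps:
s = -2080 (s = -16 + 8*(12*(40 - 61) - (0 - 3)*(-2)) = -16 + 8*(12*(-21) - (-3)*(-2)) = -16 + 8*(-252 - 1*6) = -16 + 8*(-252 - 6) = -16 + 8*(-258) = -16 - 2064 = -2080)
(27540 + 40772)/(13832 + s) = (27540 + 40772)/(13832 - 2080) = 68312/11752 = 68312*(1/11752) = 8539/1469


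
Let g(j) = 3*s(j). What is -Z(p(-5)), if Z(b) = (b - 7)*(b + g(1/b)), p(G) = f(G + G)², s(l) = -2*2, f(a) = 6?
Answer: -696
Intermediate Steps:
s(l) = -4
g(j) = -12 (g(j) = 3*(-4) = -12)
p(G) = 36 (p(G) = 6² = 36)
Z(b) = (-12 + b)*(-7 + b) (Z(b) = (b - 7)*(b - 12) = (-7 + b)*(-12 + b) = (-12 + b)*(-7 + b))
-Z(p(-5)) = -(84 + 36² - 19*36) = -(84 + 1296 - 684) = -1*696 = -696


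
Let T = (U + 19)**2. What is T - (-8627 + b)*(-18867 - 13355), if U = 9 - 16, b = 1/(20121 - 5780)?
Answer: -3986497523828/14341 ≈ -2.7798e+8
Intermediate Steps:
b = 1/14341 ≈ 6.9730e-5
U = -7
T = 144 (T = (-7 + 19)**2 = 12**2 = 144)
T - (-8627 + b)*(-18867 - 13355) = 144 - (-8627 + 1/14341)*(-18867 - 13355) = 144 - (-123719806)*(-32222)/14341 = 144 - 1*3986499588932/14341 = 144 - 3986499588932/14341 = -3986497523828/14341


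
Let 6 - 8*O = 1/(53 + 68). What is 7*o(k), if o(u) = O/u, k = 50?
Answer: 203/1936 ≈ 0.10486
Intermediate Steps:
O = 725/968 (O = ¾ - 1/(8*(53 + 68)) = ¾ - ⅛/121 = ¾ - ⅛*1/121 = ¾ - 1/968 = 725/968 ≈ 0.74897)
o(u) = 725/(968*u)
7*o(k) = 7*((725/968)/50) = 7*((725/968)*(1/50)) = 7*(29/1936) = 203/1936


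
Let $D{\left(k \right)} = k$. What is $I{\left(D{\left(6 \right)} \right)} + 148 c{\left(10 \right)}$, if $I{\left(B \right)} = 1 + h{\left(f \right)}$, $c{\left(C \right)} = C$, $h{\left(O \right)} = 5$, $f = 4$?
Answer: $1486$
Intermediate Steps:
$I{\left(B \right)} = 6$ ($I{\left(B \right)} = 1 + 5 = 6$)
$I{\left(D{\left(6 \right)} \right)} + 148 c{\left(10 \right)} = 6 + 148 \cdot 10 = 6 + 1480 = 1486$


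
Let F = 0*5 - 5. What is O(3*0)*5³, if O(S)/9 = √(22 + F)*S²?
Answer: 0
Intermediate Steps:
F = -5 (F = 0 - 5 = -5)
O(S) = 9*√17*S² (O(S) = 9*(√(22 - 5)*S²) = 9*(√17*S²) = 9*√17*S²)
O(3*0)*5³ = (9*√17*(3*0)²)*5³ = (9*√17*0²)*125 = (9*√17*0)*125 = 0*125 = 0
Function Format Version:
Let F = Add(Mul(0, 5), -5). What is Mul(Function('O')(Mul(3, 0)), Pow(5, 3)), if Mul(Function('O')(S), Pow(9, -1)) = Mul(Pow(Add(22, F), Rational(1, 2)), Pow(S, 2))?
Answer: 0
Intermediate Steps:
F = -5 (F = Add(0, -5) = -5)
Function('O')(S) = Mul(9, Pow(17, Rational(1, 2)), Pow(S, 2)) (Function('O')(S) = Mul(9, Mul(Pow(Add(22, -5), Rational(1, 2)), Pow(S, 2))) = Mul(9, Mul(Pow(17, Rational(1, 2)), Pow(S, 2))) = Mul(9, Pow(17, Rational(1, 2)), Pow(S, 2)))
Mul(Function('O')(Mul(3, 0)), Pow(5, 3)) = Mul(Mul(9, Pow(17, Rational(1, 2)), Pow(Mul(3, 0), 2)), Pow(5, 3)) = Mul(Mul(9, Pow(17, Rational(1, 2)), Pow(0, 2)), 125) = Mul(Mul(9, Pow(17, Rational(1, 2)), 0), 125) = Mul(0, 125) = 0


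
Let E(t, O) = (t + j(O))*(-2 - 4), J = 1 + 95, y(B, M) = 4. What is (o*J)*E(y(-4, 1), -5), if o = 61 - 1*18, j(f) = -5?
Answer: 24768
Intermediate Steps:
o = 43 (o = 61 - 18 = 43)
J = 96
E(t, O) = 30 - 6*t (E(t, O) = (t - 5)*(-2 - 4) = (-5 + t)*(-6) = 30 - 6*t)
(o*J)*E(y(-4, 1), -5) = (43*96)*(30 - 6*4) = 4128*(30 - 24) = 4128*6 = 24768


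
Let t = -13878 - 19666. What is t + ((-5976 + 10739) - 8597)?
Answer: -37378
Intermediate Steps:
t = -33544
t + ((-5976 + 10739) - 8597) = -33544 + ((-5976 + 10739) - 8597) = -33544 + (4763 - 8597) = -33544 - 3834 = -37378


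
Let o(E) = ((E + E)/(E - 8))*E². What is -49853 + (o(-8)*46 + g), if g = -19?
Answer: -46928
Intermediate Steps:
o(E) = 2*E³/(-8 + E) (o(E) = ((2*E)/(-8 + E))*E² = (2*E/(-8 + E))*E² = 2*E³/(-8 + E))
-49853 + (o(-8)*46 + g) = -49853 + ((2*(-8)³/(-8 - 8))*46 - 19) = -49853 + ((2*(-512)/(-16))*46 - 19) = -49853 + ((2*(-512)*(-1/16))*46 - 19) = -49853 + (64*46 - 19) = -49853 + (2944 - 19) = -49853 + 2925 = -46928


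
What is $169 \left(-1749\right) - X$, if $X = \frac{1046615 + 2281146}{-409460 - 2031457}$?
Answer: $- \frac{721485360016}{2440917} \approx -2.9558 \cdot 10^{5}$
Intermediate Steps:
$X = - \frac{3327761}{2440917}$ ($X = \frac{3327761}{-2440917} = 3327761 \left(- \frac{1}{2440917}\right) = - \frac{3327761}{2440917} \approx -1.3633$)
$169 \left(-1749\right) - X = 169 \left(-1749\right) - - \frac{3327761}{2440917} = -295581 + \frac{3327761}{2440917} = - \frac{721485360016}{2440917}$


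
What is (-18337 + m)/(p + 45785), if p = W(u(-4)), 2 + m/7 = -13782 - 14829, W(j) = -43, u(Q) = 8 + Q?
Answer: -109314/22871 ≈ -4.7796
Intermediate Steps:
m = -200291 (m = -14 + 7*(-13782 - 14829) = -14 + 7*(-28611) = -14 - 200277 = -200291)
p = -43
(-18337 + m)/(p + 45785) = (-18337 - 200291)/(-43 + 45785) = -218628/45742 = -218628*1/45742 = -109314/22871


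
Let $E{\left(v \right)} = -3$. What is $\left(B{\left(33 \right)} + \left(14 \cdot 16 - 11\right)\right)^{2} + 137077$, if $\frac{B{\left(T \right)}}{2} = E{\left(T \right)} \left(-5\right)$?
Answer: $196126$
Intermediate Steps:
$B{\left(T \right)} = 30$ ($B{\left(T \right)} = 2 \left(\left(-3\right) \left(-5\right)\right) = 2 \cdot 15 = 30$)
$\left(B{\left(33 \right)} + \left(14 \cdot 16 - 11\right)\right)^{2} + 137077 = \left(30 + \left(14 \cdot 16 - 11\right)\right)^{2} + 137077 = \left(30 + \left(224 - 11\right)\right)^{2} + 137077 = \left(30 + 213\right)^{2} + 137077 = 243^{2} + 137077 = 59049 + 137077 = 196126$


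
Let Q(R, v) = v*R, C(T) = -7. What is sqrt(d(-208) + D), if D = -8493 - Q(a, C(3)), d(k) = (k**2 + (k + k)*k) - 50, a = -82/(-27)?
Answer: sqrt(9822891)/9 ≈ 348.24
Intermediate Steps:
a = 82/27 (a = -82*(-1/27) = 82/27 ≈ 3.0370)
Q(R, v) = R*v
d(k) = -50 + 3*k**2 (d(k) = (k**2 + (2*k)*k) - 50 = (k**2 + 2*k**2) - 50 = 3*k**2 - 50 = -50 + 3*k**2)
D = -228737/27 (D = -8493 - 82*(-7)/27 = -8493 - 1*(-574/27) = -8493 + 574/27 = -228737/27 ≈ -8471.7)
sqrt(d(-208) + D) = sqrt((-50 + 3*(-208)**2) - 228737/27) = sqrt((-50 + 3*43264) - 228737/27) = sqrt((-50 + 129792) - 228737/27) = sqrt(129742 - 228737/27) = sqrt(3274297/27) = sqrt(9822891)/9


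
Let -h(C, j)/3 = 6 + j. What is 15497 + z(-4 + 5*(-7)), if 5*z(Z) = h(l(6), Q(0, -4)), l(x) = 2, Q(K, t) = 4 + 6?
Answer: 77437/5 ≈ 15487.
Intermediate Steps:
Q(K, t) = 10
h(C, j) = -18 - 3*j (h(C, j) = -3*(6 + j) = -18 - 3*j)
z(Z) = -48/5 (z(Z) = (-18 - 3*10)/5 = (-18 - 30)/5 = (⅕)*(-48) = -48/5)
15497 + z(-4 + 5*(-7)) = 15497 - 48/5 = 77437/5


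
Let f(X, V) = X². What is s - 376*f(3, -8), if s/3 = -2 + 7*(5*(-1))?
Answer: -3495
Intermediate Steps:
s = -111 (s = 3*(-2 + 7*(5*(-1))) = 3*(-2 + 7*(-5)) = 3*(-2 - 35) = 3*(-37) = -111)
s - 376*f(3, -8) = -111 - 376*3² = -111 - 376*9 = -111 - 3384 = -3495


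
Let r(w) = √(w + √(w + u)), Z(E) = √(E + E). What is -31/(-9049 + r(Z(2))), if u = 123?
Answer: 31/(9049 - √(2 + 5*√5)) ≈ 0.0034272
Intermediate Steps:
Z(E) = √2*√E (Z(E) = √(2*E) = √2*√E)
r(w) = √(w + √(123 + w)) (r(w) = √(w + √(w + 123)) = √(w + √(123 + w)))
-31/(-9049 + r(Z(2))) = -31/(-9049 + √(√2*√2 + √(123 + √2*√2))) = -31/(-9049 + √(2 + √(123 + 2))) = -31/(-9049 + √(2 + √125)) = -31/(-9049 + √(2 + 5*√5))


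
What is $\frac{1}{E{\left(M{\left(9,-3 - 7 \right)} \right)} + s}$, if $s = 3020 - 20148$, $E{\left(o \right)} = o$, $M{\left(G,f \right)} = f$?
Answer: $- \frac{1}{17138} \approx -5.835 \cdot 10^{-5}$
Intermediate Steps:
$s = -17128$ ($s = 3020 - 20148 = -17128$)
$\frac{1}{E{\left(M{\left(9,-3 - 7 \right)} \right)} + s} = \frac{1}{\left(-3 - 7\right) - 17128} = \frac{1}{-10 - 17128} = \frac{1}{-17138} = - \frac{1}{17138}$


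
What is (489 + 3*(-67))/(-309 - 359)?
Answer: -72/167 ≈ -0.43114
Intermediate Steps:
(489 + 3*(-67))/(-309 - 359) = (489 - 201)/(-668) = 288*(-1/668) = -72/167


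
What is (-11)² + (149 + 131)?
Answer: 401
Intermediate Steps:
(-11)² + (149 + 131) = 121 + 280 = 401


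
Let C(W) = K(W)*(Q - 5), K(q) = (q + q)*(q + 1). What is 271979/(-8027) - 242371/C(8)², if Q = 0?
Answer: -142939425617/4161196800 ≈ -34.351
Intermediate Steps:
K(q) = 2*q*(1 + q) (K(q) = (2*q)*(1 + q) = 2*q*(1 + q))
C(W) = -10*W*(1 + W) (C(W) = (2*W*(1 + W))*(0 - 5) = (2*W*(1 + W))*(-5) = -10*W*(1 + W))
271979/(-8027) - 242371/C(8)² = 271979/(-8027) - 242371*1/(6400*(1 + 8)²) = 271979*(-1/8027) - 242371/((-10*8*9)²) = -271979/8027 - 242371/((-720)²) = -271979/8027 - 242371/518400 = -142939425617/4161196800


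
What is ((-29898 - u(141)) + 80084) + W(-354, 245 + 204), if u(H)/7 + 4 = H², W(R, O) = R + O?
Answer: -88858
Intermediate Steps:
W(R, O) = O + R
u(H) = -28 + 7*H²
((-29898 - u(141)) + 80084) + W(-354, 245 + 204) = ((-29898 - (-28 + 7*141²)) + 80084) + ((245 + 204) - 354) = ((-29898 - (-28 + 7*19881)) + 80084) + (449 - 354) = ((-29898 - (-28 + 139167)) + 80084) + 95 = ((-29898 - 1*139139) + 80084) + 95 = ((-29898 - 139139) + 80084) + 95 = (-169037 + 80084) + 95 = -88953 + 95 = -88858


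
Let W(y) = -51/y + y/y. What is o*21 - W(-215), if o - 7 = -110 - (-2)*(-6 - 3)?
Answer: -546581/215 ≈ -2542.2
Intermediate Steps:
W(y) = 1 - 51/y (W(y) = -51/y + 1 = 1 - 51/y)
o = -121 (o = 7 + (-110 - (-2)*(-6 - 3)) = 7 + (-110 - (-2)*(-9)) = 7 + (-110 - 1*18) = 7 + (-110 - 18) = 7 - 128 = -121)
o*21 - W(-215) = -121*21 - (-51 - 215)/(-215) = -2541 - (-1)*(-266)/215 = -2541 - 1*266/215 = -2541 - 266/215 = -546581/215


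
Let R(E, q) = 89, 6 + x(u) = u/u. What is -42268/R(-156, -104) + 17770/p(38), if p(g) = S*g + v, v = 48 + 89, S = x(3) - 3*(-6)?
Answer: -25089578/56159 ≈ -446.76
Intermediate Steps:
x(u) = -5 (x(u) = -6 + u/u = -6 + 1 = -5)
S = 13 (S = -5 - 3*(-6) = -5 + 18 = 13)
v = 137
p(g) = 137 + 13*g (p(g) = 13*g + 137 = 137 + 13*g)
-42268/R(-156, -104) + 17770/p(38) = -42268/89 + 17770/(137 + 13*38) = -42268*1/89 + 17770/(137 + 494) = -42268/89 + 17770/631 = -25089578/56159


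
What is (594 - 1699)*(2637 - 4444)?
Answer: 1996735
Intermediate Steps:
(594 - 1699)*(2637 - 4444) = -1105*(-1807) = 1996735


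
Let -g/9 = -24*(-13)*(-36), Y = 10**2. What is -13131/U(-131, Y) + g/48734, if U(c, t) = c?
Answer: 326584341/3192077 ≈ 102.31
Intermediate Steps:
Y = 100
g = 101088 (g = -9*(-24*(-13))*(-36) = -2808*(-36) = -9*(-11232) = 101088)
-13131/U(-131, Y) + g/48734 = -13131/(-131) + 101088/48734 = -13131*(-1/131) + 101088*(1/48734) = 13131/131 + 50544/24367 = 326584341/3192077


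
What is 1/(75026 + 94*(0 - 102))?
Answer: 1/65438 ≈ 1.5282e-5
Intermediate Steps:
1/(75026 + 94*(0 - 102)) = 1/(75026 + 94*(-102)) = 1/(75026 - 9588) = 1/65438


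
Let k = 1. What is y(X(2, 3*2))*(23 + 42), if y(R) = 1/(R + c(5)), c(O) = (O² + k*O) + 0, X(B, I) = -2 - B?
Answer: 5/2 ≈ 2.5000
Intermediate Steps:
c(O) = O + O² (c(O) = (O² + 1*O) + 0 = (O² + O) + 0 = (O + O²) + 0 = O + O²)
y(R) = 1/(30 + R) (y(R) = 1/(R + 5*(1 + 5)) = 1/(R + 5*6) = 1/(R + 30) = 1/(30 + R))
y(X(2, 3*2))*(23 + 42) = (23 + 42)/(30 + (-2 - 1*2)) = 65/(30 + (-2 - 2)) = 65/(30 - 4) = 65/26 = (1/26)*65 = 5/2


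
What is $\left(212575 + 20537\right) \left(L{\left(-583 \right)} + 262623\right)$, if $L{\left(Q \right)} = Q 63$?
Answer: $52658602128$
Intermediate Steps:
$L{\left(Q \right)} = 63 Q$
$\left(212575 + 20537\right) \left(L{\left(-583 \right)} + 262623\right) = \left(212575 + 20537\right) \left(63 \left(-583\right) + 262623\right) = 233112 \left(-36729 + 262623\right) = 233112 \cdot 225894 = 52658602128$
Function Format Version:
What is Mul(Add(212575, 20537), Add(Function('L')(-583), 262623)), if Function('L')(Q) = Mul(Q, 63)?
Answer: 52658602128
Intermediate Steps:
Function('L')(Q) = Mul(63, Q)
Mul(Add(212575, 20537), Add(Function('L')(-583), 262623)) = Mul(Add(212575, 20537), Add(Mul(63, -583), 262623)) = Mul(233112, Add(-36729, 262623)) = Mul(233112, 225894) = 52658602128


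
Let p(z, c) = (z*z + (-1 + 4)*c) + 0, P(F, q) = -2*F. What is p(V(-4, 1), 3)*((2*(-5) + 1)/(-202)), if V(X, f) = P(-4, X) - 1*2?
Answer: 405/202 ≈ 2.0050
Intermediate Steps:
V(X, f) = 6 (V(X, f) = -2*(-4) - 1*2 = 8 - 2 = 6)
p(z, c) = z**2 + 3*c (p(z, c) = (z**2 + 3*c) + 0 = z**2 + 3*c)
p(V(-4, 1), 3)*((2*(-5) + 1)/(-202)) = (6**2 + 3*3)*((2*(-5) + 1)/(-202)) = (36 + 9)*((-10 + 1)*(-1/202)) = 45*(-9*(-1/202)) = 45*(9/202) = 405/202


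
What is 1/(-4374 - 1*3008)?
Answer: -1/7382 ≈ -0.00013546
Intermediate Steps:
1/(-4374 - 1*3008) = 1/(-4374 - 3008) = 1/(-7382) = -1/7382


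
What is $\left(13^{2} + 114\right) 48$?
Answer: $13584$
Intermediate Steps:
$\left(13^{2} + 114\right) 48 = \left(169 + 114\right) 48 = 283 \cdot 48 = 13584$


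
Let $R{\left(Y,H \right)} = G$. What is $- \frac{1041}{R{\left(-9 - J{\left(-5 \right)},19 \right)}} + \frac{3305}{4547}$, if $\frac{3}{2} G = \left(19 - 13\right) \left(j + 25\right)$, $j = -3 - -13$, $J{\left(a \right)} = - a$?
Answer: $- \frac{4270727}{636580} \approx -6.7089$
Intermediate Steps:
$j = 10$ ($j = -3 + 13 = 10$)
$G = 140$ ($G = \frac{2 \left(19 - 13\right) \left(10 + 25\right)}{3} = \frac{2 \cdot 6 \cdot 35}{3} = \frac{2}{3} \cdot 210 = 140$)
$R{\left(Y,H \right)} = 140$
$- \frac{1041}{R{\left(-9 - J{\left(-5 \right)},19 \right)}} + \frac{3305}{4547} = - \frac{1041}{140} + \frac{3305}{4547} = - \frac{4270727}{636580}$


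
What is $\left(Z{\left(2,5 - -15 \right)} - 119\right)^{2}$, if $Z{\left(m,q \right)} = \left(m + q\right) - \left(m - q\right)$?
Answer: $6241$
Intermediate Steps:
$Z{\left(m,q \right)} = 2 q$
$\left(Z{\left(2,5 - -15 \right)} - 119\right)^{2} = \left(2 \left(5 - -15\right) - 119\right)^{2} = \left(2 \left(5 + 15\right) - 119\right)^{2} = \left(2 \cdot 20 - 119\right)^{2} = \left(40 - 119\right)^{2} = \left(-79\right)^{2} = 6241$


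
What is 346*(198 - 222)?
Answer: -8304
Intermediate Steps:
346*(198 - 222) = 346*(-24) = -8304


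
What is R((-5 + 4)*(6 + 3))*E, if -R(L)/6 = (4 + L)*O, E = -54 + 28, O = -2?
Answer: 1560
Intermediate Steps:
E = -26
R(L) = 48 + 12*L (R(L) = -6*(4 + L)*(-2) = -6*(-8 - 2*L) = 48 + 12*L)
R((-5 + 4)*(6 + 3))*E = (48 + 12*((-5 + 4)*(6 + 3)))*(-26) = (48 + 12*(-1*9))*(-26) = (48 + 12*(-9))*(-26) = (48 - 108)*(-26) = -60*(-26) = 1560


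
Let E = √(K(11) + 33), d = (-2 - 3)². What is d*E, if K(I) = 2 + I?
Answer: 25*√46 ≈ 169.56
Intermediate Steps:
d = 25 (d = (-5)² = 25)
E = √46 (E = √((2 + 11) + 33) = √(13 + 33) = √46 ≈ 6.7823)
d*E = 25*√46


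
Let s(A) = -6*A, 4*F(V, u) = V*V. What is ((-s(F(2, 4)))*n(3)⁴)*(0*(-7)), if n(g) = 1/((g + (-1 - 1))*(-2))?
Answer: 0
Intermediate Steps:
F(V, u) = V²/4 (F(V, u) = (V*V)/4 = V²/4)
n(g) = -1/(2*(-2 + g)) (n(g) = -½/(g - 2) = -½/(-2 + g) = -1/(2*(-2 + g)))
((-s(F(2, 4)))*n(3)⁴)*(0*(-7)) = ((-(-6)*(¼)*2²)*(-1/(-4 + 2*3))⁴)*(0*(-7)) = ((-(-6)*(¼)*4)*(-1/(-4 + 6))⁴)*0 = ((-(-6))*(-1/2)⁴)*0 = ((-1*(-6))*(-1*½)⁴)*0 = (6*(-½)⁴)*0 = (6*(1/16))*0 = (3/8)*0 = 0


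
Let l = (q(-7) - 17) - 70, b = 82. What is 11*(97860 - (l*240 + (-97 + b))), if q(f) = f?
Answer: 1324785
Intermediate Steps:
l = -94 (l = (-7 - 17) - 70 = -24 - 70 = -94)
11*(97860 - (l*240 + (-97 + b))) = 11*(97860 - (-94*240 + (-97 + 82))) = 11*(97860 - (-22560 - 15)) = 11*(97860 - 1*(-22575)) = 11*(97860 + 22575) = 11*120435 = 1324785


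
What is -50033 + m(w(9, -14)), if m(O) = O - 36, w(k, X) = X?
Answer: -50083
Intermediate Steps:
m(O) = -36 + O
-50033 + m(w(9, -14)) = -50033 + (-36 - 14) = -50033 - 50 = -50083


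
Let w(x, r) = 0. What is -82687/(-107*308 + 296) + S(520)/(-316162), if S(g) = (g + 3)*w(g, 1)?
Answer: 82687/32660 ≈ 2.5317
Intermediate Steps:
S(g) = 0 (S(g) = (g + 3)*0 = (3 + g)*0 = 0)
-82687/(-107*308 + 296) + S(520)/(-316162) = -82687/(-107*308 + 296) + 0/(-316162) = -82687/(-32956 + 296) + 0*(-1/316162) = -82687/(-32660) + 0 = -82687*(-1/32660) + 0 = 82687/32660 + 0 = 82687/32660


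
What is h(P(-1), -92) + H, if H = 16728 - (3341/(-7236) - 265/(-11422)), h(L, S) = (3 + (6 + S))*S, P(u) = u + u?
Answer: 1006855451425/41324796 ≈ 24364.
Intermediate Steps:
P(u) = 2*u
h(L, S) = S*(9 + S) (h(L, S) = (9 + S)*S = S*(9 + S))
H = 691299309169/41324796 (H = 16728 - (3341*(-1/7236) - 265*(-1/11422)) = 16728 - (-3341/7236 + 265/11422) = 16728 - 1*(-18121681/41324796) = 16728 + 18121681/41324796 = 691299309169/41324796 ≈ 16728.)
h(P(-1), -92) + H = -92*(9 - 92) + 691299309169/41324796 = -92*(-83) + 691299309169/41324796 = 7636 + 691299309169/41324796 = 1006855451425/41324796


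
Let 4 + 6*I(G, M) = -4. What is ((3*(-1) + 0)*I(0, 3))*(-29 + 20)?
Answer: -36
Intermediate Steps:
I(G, M) = -4/3 (I(G, M) = -⅔ + (⅙)*(-4) = -⅔ - ⅔ = -4/3)
((3*(-1) + 0)*I(0, 3))*(-29 + 20) = ((3*(-1) + 0)*(-4/3))*(-29 + 20) = ((-3 + 0)*(-4/3))*(-9) = -3*(-4/3)*(-9) = 4*(-9) = -36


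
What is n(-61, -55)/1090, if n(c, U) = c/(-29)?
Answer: 61/31610 ≈ 0.0019298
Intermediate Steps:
n(c, U) = -c/29 (n(c, U) = c*(-1/29) = -c/29)
n(-61, -55)/1090 = -1/29*(-61)/1090 = (61/29)*(1/1090) = 61/31610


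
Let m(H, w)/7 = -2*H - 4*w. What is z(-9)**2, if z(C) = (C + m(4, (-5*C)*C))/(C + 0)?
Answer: 127125625/81 ≈ 1.5695e+6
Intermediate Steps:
m(H, w) = -28*w - 14*H (m(H, w) = 7*(-2*H - 4*w) = 7*(-4*w - 2*H) = -28*w - 14*H)
z(C) = (-56 + C + 140*C**2)/C (z(C) = (C + (-28*(-5*C)*C - 14*4))/(C + 0) = (C + (-(-140)*C**2 - 56))/C = (C + (140*C**2 - 56))/C = (C + (-56 + 140*C**2))/C = (-56 + C + 140*C**2)/C)
z(-9)**2 = (1 - 56/(-9) + 140*(-9))**2 = (1 - 56*(-1/9) - 1260)**2 = (1 + 56/9 - 1260)**2 = (-11275/9)**2 = 127125625/81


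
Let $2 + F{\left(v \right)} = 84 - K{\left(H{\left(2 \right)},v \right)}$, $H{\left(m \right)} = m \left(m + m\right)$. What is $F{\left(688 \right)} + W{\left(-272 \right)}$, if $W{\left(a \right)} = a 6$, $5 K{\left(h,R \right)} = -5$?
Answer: $-1549$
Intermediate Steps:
$H{\left(m \right)} = 2 m^{2}$ ($H{\left(m \right)} = m 2 m = 2 m^{2}$)
$K{\left(h,R \right)} = -1$ ($K{\left(h,R \right)} = \frac{1}{5} \left(-5\right) = -1$)
$W{\left(a \right)} = 6 a$
$F{\left(v \right)} = 83$ ($F{\left(v \right)} = -2 + \left(84 - -1\right) = -2 + \left(84 + 1\right) = -2 + 85 = 83$)
$F{\left(688 \right)} + W{\left(-272 \right)} = 83 + 6 \left(-272\right) = 83 - 1632 = -1549$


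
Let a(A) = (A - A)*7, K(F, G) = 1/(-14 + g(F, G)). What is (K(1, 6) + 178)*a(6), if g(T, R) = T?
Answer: 0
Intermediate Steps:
K(F, G) = 1/(-14 + F)
a(A) = 0 (a(A) = 0*7 = 0)
(K(1, 6) + 178)*a(6) = (1/(-14 + 1) + 178)*0 = (1/(-13) + 178)*0 = (-1/13 + 178)*0 = (2313/13)*0 = 0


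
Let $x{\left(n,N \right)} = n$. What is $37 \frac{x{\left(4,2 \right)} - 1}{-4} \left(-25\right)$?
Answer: $\frac{2775}{4} \approx 693.75$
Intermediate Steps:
$37 \frac{x{\left(4,2 \right)} - 1}{-4} \left(-25\right) = 37 \frac{4 - 1}{-4} \left(-25\right) = 37 \cdot 3 \left(- \frac{1}{4}\right) \left(-25\right) = 37 \left(- \frac{3}{4}\right) \left(-25\right) = \left(- \frac{111}{4}\right) \left(-25\right) = \frac{2775}{4}$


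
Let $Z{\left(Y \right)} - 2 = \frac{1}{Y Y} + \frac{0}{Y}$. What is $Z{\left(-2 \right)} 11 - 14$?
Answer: $\frac{43}{4} \approx 10.75$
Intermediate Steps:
$Z{\left(Y \right)} = 2 + \frac{1}{Y^{2}}$ ($Z{\left(Y \right)} = 2 + \left(\frac{1}{Y Y} + \frac{0}{Y}\right) = 2 + \left(\frac{1}{Y^{2}} + 0\right) = 2 + \frac{1}{Y^{2}}$)
$Z{\left(-2 \right)} 11 - 14 = \left(2 + \frac{1}{4}\right) 11 - 14 = \frac{9}{4} \cdot 11 - 14 = \frac{99}{4} - 14 = \frac{43}{4}$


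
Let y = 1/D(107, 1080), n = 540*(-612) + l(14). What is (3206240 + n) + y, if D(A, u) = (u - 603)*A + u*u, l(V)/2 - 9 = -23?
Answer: 3501028290349/1217439 ≈ 2.8757e+6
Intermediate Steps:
l(V) = -28 (l(V) = 18 + 2*(-23) = 18 - 46 = -28)
D(A, u) = u² + A*(-603 + u) (D(A, u) = (-603 + u)*A + u² = A*(-603 + u) + u² = u² + A*(-603 + u))
n = -330508 (n = 540*(-612) - 28 = -330480 - 28 = -330508)
y = 1/1217439 (y = 1/(1080² - 603*107 + 107*1080) = 1/(1166400 - 64521 + 115560) = 1/1217439 ≈ 8.2140e-7)
(3206240 + n) + y = (3206240 - 330508) + 1/1217439 = 2875732 + 1/1217439 = 3501028290349/1217439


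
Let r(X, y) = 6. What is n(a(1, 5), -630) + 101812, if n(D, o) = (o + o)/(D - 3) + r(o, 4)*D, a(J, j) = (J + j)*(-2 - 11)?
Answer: 912236/9 ≈ 1.0136e+5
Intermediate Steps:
a(J, j) = -13*J - 13*j (a(J, j) = (J + j)*(-13) = -13*J - 13*j)
n(D, o) = 6*D + 2*o/(-3 + D) (n(D, o) = (o + o)/(D - 3) + 6*D = (2*o)/(-3 + D) + 6*D = 2*o/(-3 + D) + 6*D = 6*D + 2*o/(-3 + D))
n(a(1, 5), -630) + 101812 = 2*(-630 - 9*(-13*1 - 13*5) + 3*(-13*1 - 13*5)**2)/(-3 + (-13*1 - 13*5)) + 101812 = 2*(-630 - 9*(-13 - 65) + 3*(-13 - 65)**2)/(-3 + (-13 - 65)) + 101812 = 2*(-630 - 9*(-78) + 3*(-78)**2)/(-3 - 78) + 101812 = 2*(-630 + 702 + 3*6084)/(-81) + 101812 = 2*(-1/81)*(-630 + 702 + 18252) + 101812 = 2*(-1/81)*18324 + 101812 = -4072/9 + 101812 = 912236/9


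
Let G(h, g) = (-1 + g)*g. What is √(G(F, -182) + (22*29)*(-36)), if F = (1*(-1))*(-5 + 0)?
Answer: √10338 ≈ 101.68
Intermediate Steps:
F = 5 (F = -1*(-5) = 5)
G(h, g) = g*(-1 + g)
√(G(F, -182) + (22*29)*(-36)) = √(-182*(-1 - 182) + (22*29)*(-36)) = √(-182*(-183) + 638*(-36)) = √(33306 - 22968) = √10338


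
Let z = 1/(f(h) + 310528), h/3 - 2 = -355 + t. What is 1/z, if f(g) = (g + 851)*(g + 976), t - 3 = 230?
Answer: 612984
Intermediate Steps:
t = 233 (t = 3 + 230 = 233)
h = -360 (h = 6 + 3*(-355 + 233) = 6 + 3*(-122) = 6 - 366 = -360)
f(g) = (851 + g)*(976 + g)
z = 1/612984 (z = 1/((830576 + (-360)² + 1827*(-360)) + 310528) = 1/((830576 + 129600 - 657720) + 310528) = 1/(302456 + 310528) = 1/612984 ≈ 1.6314e-6)
1/z = 1/(1/612984) = 612984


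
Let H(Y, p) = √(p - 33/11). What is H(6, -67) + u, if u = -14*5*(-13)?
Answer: 910 + I*√70 ≈ 910.0 + 8.3666*I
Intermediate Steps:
u = 910 (u = -70*(-13) = 910)
H(Y, p) = √(-3 + p) (H(Y, p) = √(p - 33*1/11) = √(p - 3) = √(-3 + p))
H(6, -67) + u = √(-3 - 67) + 910 = √(-70) + 910 = I*√70 + 910 = 910 + I*√70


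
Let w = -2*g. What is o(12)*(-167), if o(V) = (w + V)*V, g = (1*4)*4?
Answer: 40080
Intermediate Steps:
g = 16 (g = 4*4 = 16)
w = -32 (w = -2*16 = -32)
o(V) = V*(-32 + V) (o(V) = (-32 + V)*V = V*(-32 + V))
o(12)*(-167) = (12*(-32 + 12))*(-167) = (12*(-20))*(-167) = -240*(-167) = 40080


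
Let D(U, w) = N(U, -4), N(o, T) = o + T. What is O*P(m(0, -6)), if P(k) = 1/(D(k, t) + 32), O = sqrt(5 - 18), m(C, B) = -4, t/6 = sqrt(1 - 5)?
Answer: I*sqrt(13)/24 ≈ 0.15023*I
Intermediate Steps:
N(o, T) = T + o
t = 12*I (t = 6*sqrt(1 - 5) = 6*sqrt(-4) = 6*(2*I) = 12*I ≈ 12.0*I)
D(U, w) = -4 + U
O = I*sqrt(13) (O = sqrt(-13) = I*sqrt(13) ≈ 3.6056*I)
P(k) = 1/(28 + k) (P(k) = 1/((-4 + k) + 32) = 1/(28 + k))
O*P(m(0, -6)) = (I*sqrt(13))/(28 - 4) = (I*sqrt(13))/24 = (I*sqrt(13))*(1/24) = I*sqrt(13)/24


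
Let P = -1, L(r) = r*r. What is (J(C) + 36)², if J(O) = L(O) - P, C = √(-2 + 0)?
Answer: 1225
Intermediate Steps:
L(r) = r²
C = I*√2 (C = √(-2) = I*√2 ≈ 1.4142*I)
J(O) = 1 + O² (J(O) = O² - 1*(-1) = O² + 1 = 1 + O²)
(J(C) + 36)² = ((1 + (I*√2)²) + 36)² = ((1 - 2) + 36)² = (-1 + 36)² = 35² = 1225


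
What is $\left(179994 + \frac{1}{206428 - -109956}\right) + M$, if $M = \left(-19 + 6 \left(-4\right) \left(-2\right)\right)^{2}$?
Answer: $\frac{57213300641}{316384} \approx 1.8084 \cdot 10^{5}$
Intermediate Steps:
$M = 841$ ($M = \left(-19 - -48\right)^{2} = \left(-19 + 48\right)^{2} = 29^{2} = 841$)
$\left(179994 + \frac{1}{206428 - -109956}\right) + M = \left(179994 + \frac{1}{206428 - -109956}\right) + 841 = \left(179994 + \frac{1}{206428 + 109956}\right) + 841 = \left(179994 + \frac{1}{316384}\right) + 841 = \frac{56947221697}{316384} + 841 = \frac{57213300641}{316384}$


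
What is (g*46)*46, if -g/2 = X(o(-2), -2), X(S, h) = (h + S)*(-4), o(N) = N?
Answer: -67712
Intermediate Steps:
X(S, h) = -4*S - 4*h (X(S, h) = (S + h)*(-4) = -4*S - 4*h)
g = -32 (g = -2*(-4*(-2) - 4*(-2)) = -2*(8 + 8) = -2*16 = -32)
(g*46)*46 = -32*46*46 = -1472*46 = -67712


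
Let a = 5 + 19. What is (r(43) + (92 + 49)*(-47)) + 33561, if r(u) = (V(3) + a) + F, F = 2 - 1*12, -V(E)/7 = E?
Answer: 26927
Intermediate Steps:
V(E) = -7*E
F = -10 (F = 2 - 12 = -10)
a = 24
r(u) = -7 (r(u) = (-7*3 + 24) - 10 = (-21 + 24) - 10 = 3 - 10 = -7)
(r(43) + (92 + 49)*(-47)) + 33561 = (-7 + (92 + 49)*(-47)) + 33561 = (-7 + 141*(-47)) + 33561 = (-7 - 6627) + 33561 = -6634 + 33561 = 26927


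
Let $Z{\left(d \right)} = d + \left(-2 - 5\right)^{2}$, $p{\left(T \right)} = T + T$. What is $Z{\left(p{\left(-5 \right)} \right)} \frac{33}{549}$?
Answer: $\frac{143}{61} \approx 2.3443$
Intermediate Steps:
$p{\left(T \right)} = 2 T$
$Z{\left(d \right)} = 49 + d$ ($Z{\left(d \right)} = d + \left(-7\right)^{2} = d + 49 = 49 + d$)
$Z{\left(p{\left(-5 \right)} \right)} \frac{33}{549} = \left(49 + 2 \left(-5\right)\right) \frac{33}{549} = \left(49 - 10\right) 33 \cdot \frac{1}{549} = 39 \cdot \frac{11}{183} = \frac{143}{61}$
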